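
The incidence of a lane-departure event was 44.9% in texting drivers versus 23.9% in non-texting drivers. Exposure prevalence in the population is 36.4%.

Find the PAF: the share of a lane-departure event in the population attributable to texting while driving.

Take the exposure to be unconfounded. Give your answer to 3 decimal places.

p₁ = 0.449, p₀ = 0.239.
Overall risk P(Y=1) = π·p₁ + (1−π)·p₀ = 0.364×0.449 + 0.636×0.239 = 0.31544.
Under exogeneity, PAF = [P(Y=1) − p₀] / P(Y=1).
PAF = (0.31544 − 0.239) / 0.31544 ≈ 0.2423

PAF ≈ 0.242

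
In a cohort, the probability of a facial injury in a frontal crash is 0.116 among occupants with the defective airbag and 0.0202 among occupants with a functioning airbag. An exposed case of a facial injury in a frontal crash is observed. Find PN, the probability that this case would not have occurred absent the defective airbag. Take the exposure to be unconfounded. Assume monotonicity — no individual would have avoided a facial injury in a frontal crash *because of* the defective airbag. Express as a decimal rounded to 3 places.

Let p₁ = 0.116, p₀ = 0.0202.
Under exogeneity and monotonicity, PN = (p₁ − p₀) / p₁.
PN = (0.116 − 0.0202) / 0.116 = 0.0958 / 0.116 ≈ 0.8259

PN ≈ 0.826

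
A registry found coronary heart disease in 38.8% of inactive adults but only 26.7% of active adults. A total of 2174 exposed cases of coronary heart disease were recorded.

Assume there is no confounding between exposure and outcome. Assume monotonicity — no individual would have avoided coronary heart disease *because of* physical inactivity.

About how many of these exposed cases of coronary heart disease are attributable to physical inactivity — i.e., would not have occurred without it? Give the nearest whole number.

p₁ = 0.388, p₀ = 0.267.
PN = (p₁ − p₀)/p₁ = (0.388 − 0.267) / 0.388 ≈ 0.31186.
Attributable cases ≈ PN × (exposed cases) = 0.31186 × 2174 ≈ 677.97.

about 678 cases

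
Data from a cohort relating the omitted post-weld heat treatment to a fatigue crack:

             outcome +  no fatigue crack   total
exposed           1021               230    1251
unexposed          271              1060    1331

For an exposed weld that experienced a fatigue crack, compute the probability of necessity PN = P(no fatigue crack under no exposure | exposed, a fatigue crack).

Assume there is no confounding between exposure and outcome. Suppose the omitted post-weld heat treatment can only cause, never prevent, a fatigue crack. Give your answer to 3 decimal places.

PN ≈ 0.751

p₁ = P(outcome | exposed) = 1021/1251 = 0.81615
p₀ = P(outcome | unexposed) = 271/1331 = 0.20361
Under exogeneity and monotonicity, PN = (p₁ − p₀)/p₁.
PN = (0.81615 − 0.20361) / 0.81615 ≈ 0.7505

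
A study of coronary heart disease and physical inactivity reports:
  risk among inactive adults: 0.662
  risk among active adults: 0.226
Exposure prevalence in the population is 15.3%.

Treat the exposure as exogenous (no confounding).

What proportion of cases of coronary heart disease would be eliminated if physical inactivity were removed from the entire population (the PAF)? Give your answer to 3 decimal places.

PAF ≈ 0.228

Let p₁ = 0.662, p₀ = 0.226.
Overall risk P(Y=1) = π·p₁ + (1−π)·p₀ = 0.153×0.662 + 0.847×0.226 = 0.29271.
Under exogeneity, PAF = [P(Y=1) − p₀] / P(Y=1).
PAF = (0.29271 − 0.226) / 0.29271 ≈ 0.2279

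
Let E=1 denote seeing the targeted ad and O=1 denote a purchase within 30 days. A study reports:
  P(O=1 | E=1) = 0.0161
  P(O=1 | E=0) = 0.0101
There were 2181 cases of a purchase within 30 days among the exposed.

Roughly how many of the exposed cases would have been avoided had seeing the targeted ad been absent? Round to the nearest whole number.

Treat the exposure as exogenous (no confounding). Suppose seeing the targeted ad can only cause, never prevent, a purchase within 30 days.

Let p₁ = 0.0161, p₀ = 0.0101.
PN = (p₁ − p₀)/p₁ = (0.0161 − 0.0101) / 0.0161 ≈ 0.37267.
Attributable cases ≈ PN × (exposed cases) = 0.37267 × 2181 ≈ 812.80.

about 813 cases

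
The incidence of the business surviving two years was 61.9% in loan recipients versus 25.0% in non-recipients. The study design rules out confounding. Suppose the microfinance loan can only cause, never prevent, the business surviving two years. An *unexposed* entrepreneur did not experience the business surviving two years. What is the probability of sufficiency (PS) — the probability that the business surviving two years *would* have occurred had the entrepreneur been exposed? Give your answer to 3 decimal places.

PS ≈ 0.492

p₁ = 0.619, p₀ = 0.25.
Under exogeneity and monotonicity, PS = (p₁ − p₀) / (1 − p₀).
PS = (0.619 − 0.25) / (1 − 0.25) = 0.369 / 0.75 ≈ 0.4920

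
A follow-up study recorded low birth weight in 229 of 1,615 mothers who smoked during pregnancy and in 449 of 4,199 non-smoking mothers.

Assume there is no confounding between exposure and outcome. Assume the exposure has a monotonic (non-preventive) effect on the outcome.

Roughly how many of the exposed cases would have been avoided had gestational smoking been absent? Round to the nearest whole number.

p₁ = P(outcome | exposed) = 229/1615 = 0.1418
p₀ = P(outcome | unexposed) = 449/4199 = 0.10693
PN = (p₁ − p₀)/p₁ = (0.1418 − 0.10693) / 0.1418 ≈ 0.24589.
Attributable cases ≈ PN × (exposed cases) = 0.24589 × 229 ≈ 56.31.

about 56 cases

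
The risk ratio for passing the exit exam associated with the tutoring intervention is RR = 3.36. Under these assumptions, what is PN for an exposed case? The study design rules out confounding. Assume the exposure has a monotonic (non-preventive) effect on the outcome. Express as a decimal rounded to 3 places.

PN ≈ 0.702

Under exogeneity and monotonicity, PN = (RR − 1) / RR = 1 − 1/RR.
PN = (3.36 − 1) / 3.36 = 2.36 / 3.36 ≈ 0.7024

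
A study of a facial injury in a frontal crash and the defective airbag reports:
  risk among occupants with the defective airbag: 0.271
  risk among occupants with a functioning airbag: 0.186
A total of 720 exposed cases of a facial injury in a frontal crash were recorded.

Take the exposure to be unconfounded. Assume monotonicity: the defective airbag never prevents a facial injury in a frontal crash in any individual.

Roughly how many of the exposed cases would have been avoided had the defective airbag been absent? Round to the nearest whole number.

Let p₁ = 0.271, p₀ = 0.186.
PN = (p₁ − p₀)/p₁ = (0.271 − 0.186) / 0.271 ≈ 0.31365.
Attributable cases ≈ PN × (exposed cases) = 0.31365 × 720 ≈ 225.83.

about 226 cases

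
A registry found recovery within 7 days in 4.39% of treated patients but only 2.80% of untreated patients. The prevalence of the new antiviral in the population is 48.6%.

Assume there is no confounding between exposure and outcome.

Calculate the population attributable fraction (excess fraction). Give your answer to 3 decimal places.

p₁ = 0.0439, p₀ = 0.028.
Overall risk P(Y=1) = π·p₁ + (1−π)·p₀ = 0.486×0.0439 + 0.514×0.028 = 0.035727.
Under exogeneity, PAF = [P(Y=1) − p₀] / P(Y=1).
PAF = (0.035727 − 0.028) / 0.035727 ≈ 0.2163

PAF ≈ 0.216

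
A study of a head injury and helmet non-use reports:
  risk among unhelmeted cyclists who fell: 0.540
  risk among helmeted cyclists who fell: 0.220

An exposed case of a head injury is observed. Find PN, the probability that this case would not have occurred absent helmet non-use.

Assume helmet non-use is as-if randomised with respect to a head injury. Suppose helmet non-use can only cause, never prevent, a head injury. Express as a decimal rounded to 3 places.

Let p₁ = 0.54, p₀ = 0.22.
Under exogeneity and monotonicity, PN = (p₁ − p₀) / p₁.
PN = (0.54 − 0.22) / 0.54 = 0.32 / 0.54 ≈ 0.5926

PN ≈ 0.593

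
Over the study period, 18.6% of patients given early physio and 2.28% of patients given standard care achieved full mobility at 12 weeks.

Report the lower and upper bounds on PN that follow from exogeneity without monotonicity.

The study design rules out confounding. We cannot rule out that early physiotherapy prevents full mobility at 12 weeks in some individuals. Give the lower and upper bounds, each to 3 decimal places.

p₁ = 0.186, p₀ = 0.0228.
Under exogeneity alone the bounds on PN are max{0,(p₁−p₀)/p₁} ≤ PN ≤ min{1,(1−p₀)/p₁}.
  lower = (p₁ − p₀)/p₁ = 0.1632 / 0.186 ≈ 0.8774
  upper = min{1, (1 − p₀)/p₁} = 0.9772 / 0.186 ≈ 5.2538 → capped at 1

0.877 ≤ PN ≤ 1.000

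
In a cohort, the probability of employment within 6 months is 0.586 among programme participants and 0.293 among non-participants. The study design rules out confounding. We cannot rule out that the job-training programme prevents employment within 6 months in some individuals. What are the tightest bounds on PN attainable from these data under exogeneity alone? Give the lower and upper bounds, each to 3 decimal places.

Let p₁ = 0.586, p₀ = 0.293.
Under exogeneity alone the bounds on PN are max{0,(p₁−p₀)/p₁} ≤ PN ≤ min{1,(1−p₀)/p₁}.
  lower = (p₁ − p₀)/p₁ = 0.293 / 0.586 ≈ 0.5000
  upper = min{1, (1 − p₀)/p₁} = 0.707 / 0.586 ≈ 1.2065 → capped at 1

0.500 ≤ PN ≤ 1.000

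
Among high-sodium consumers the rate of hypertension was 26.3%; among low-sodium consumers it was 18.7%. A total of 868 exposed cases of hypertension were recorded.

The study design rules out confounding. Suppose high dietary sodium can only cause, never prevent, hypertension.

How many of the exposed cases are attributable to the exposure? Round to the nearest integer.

about 251 cases

p₁ = 0.263, p₀ = 0.187.
PN = (p₁ − p₀)/p₁ = (0.263 − 0.187) / 0.263 ≈ 0.28897.
Attributable cases ≈ PN × (exposed cases) = 0.28897 × 868 ≈ 250.83.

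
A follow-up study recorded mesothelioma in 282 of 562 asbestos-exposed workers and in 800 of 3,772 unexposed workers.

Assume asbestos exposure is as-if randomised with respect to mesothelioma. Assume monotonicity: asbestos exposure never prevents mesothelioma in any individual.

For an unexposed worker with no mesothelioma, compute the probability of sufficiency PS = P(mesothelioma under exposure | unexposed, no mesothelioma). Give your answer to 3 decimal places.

p₁ = P(outcome | exposed) = 282/562 = 0.50178
p₀ = P(outcome | unexposed) = 800/3772 = 0.21209
Under exogeneity and monotonicity, PS = (p₁ − p₀) / (1 − p₀).
PS = (0.50178 − 0.21209) / (1 − 0.21209) = 0.28969 / 0.78791 ≈ 0.3677

PS ≈ 0.368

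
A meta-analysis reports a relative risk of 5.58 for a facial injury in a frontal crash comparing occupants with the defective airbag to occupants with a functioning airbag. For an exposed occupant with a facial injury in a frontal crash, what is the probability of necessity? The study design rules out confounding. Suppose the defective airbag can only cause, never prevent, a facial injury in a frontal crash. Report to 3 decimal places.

Under exogeneity and monotonicity, PN = (RR − 1) / RR = 1 − 1/RR.
PN = (5.58 − 1) / 5.58 = 4.58 / 5.58 ≈ 0.8208

PN ≈ 0.821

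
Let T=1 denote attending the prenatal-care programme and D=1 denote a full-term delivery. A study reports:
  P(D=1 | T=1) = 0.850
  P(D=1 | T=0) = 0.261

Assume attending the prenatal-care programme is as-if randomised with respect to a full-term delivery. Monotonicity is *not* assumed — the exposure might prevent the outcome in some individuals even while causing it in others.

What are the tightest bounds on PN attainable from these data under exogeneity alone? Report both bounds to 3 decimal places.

0.693 ≤ PN ≤ 0.869

Let p₁ = 0.85, p₀ = 0.261.
Under exogeneity alone the bounds on PN are max{0,(p₁−p₀)/p₁} ≤ PN ≤ min{1,(1−p₀)/p₁}.
  lower = (p₁ − p₀)/p₁ = 0.589 / 0.85 ≈ 0.6929
  upper = min{1, (1 − p₀)/p₁} = 0.739 / 0.85 ≈ 0.8694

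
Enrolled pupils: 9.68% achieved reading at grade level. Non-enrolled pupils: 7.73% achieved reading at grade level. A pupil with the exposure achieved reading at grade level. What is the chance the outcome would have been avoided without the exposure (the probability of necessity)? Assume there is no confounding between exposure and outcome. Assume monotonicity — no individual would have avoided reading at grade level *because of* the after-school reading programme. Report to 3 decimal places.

p₁ = 0.0968, p₀ = 0.0773.
Under exogeneity and monotonicity, PN = (p₁ − p₀) / p₁.
PN = (0.0968 − 0.0773) / 0.0968 = 0.0195 / 0.0968 ≈ 0.2014

PN ≈ 0.201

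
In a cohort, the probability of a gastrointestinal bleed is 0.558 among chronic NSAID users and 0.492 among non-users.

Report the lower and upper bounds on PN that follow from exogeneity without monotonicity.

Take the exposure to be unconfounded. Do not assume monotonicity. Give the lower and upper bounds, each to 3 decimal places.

0.118 ≤ PN ≤ 0.910

Let p₁ = 0.558, p₀ = 0.492.
Under exogeneity alone the bounds on PN are max{0,(p₁−p₀)/p₁} ≤ PN ≤ min{1,(1−p₀)/p₁}.
  lower = (p₁ − p₀)/p₁ = 0.066 / 0.558 ≈ 0.1183
  upper = min{1, (1 − p₀)/p₁} = 0.508 / 0.558 ≈ 0.9104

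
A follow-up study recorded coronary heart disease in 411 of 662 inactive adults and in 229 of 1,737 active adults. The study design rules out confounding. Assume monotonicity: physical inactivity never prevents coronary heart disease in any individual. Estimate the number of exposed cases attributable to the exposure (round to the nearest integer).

p₁ = P(outcome | exposed) = 411/662 = 0.62085
p₀ = P(outcome | unexposed) = 229/1737 = 0.13184
PN = (p₁ − p₀)/p₁ = (0.62085 − 0.13184) / 0.62085 ≈ 0.78765.
Attributable cases ≈ PN × (exposed cases) = 0.78765 × 411 ≈ 323.72.

about 324 cases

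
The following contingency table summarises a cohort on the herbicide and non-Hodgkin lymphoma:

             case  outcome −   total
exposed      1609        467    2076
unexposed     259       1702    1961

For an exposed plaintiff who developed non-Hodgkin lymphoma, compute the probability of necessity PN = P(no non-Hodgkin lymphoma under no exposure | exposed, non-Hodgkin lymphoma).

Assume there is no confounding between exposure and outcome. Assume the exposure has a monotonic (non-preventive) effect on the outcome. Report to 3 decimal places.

PN ≈ 0.830

p₁ = P(outcome | exposed) = 1609/2076 = 0.77505
p₀ = P(outcome | unexposed) = 259/1961 = 0.13208
Under exogeneity and monotonicity, PN = (p₁ − p₀)/p₁.
PN = (0.77505 − 0.13208) / 0.77505 ≈ 0.8296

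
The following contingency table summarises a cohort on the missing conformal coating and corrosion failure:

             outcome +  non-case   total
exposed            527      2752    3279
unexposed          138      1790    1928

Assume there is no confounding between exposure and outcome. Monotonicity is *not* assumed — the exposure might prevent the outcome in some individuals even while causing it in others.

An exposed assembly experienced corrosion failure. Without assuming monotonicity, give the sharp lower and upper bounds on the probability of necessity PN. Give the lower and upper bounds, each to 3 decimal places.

0.555 ≤ PN ≤ 1.000

p₁ = P(outcome | exposed) = 527/3279 = 0.16072
p₀ = P(outcome | unexposed) = 138/1928 = 0.071577
Under exogeneity alone the bounds on PN are max{0,(p₁−p₀)/p₁} ≤ PN ≤ min{1,(1−p₀)/p₁}.
  lower = (p₁ − p₀)/p₁ = 0.089143 / 0.16072 ≈ 0.5546
  upper = min{1, (1 − p₀)/p₁} = 0.92842 / 0.16072 ≈ 5.7767 → capped at 1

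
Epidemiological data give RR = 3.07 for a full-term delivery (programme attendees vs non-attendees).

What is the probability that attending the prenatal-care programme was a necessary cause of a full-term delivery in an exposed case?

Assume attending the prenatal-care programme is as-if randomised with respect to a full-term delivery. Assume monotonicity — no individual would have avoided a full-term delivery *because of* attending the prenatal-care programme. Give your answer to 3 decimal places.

PN ≈ 0.674

Under exogeneity and monotonicity, PN = (RR − 1) / RR = 1 − 1/RR.
PN = (3.07 − 1) / 3.07 = 2.07 / 3.07 ≈ 0.6743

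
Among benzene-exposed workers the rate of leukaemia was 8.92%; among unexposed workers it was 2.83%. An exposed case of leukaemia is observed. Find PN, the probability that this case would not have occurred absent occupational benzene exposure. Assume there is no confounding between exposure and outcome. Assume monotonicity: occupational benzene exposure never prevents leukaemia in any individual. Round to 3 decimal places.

PN ≈ 0.683

p₁ = 0.0892, p₀ = 0.0283.
Under exogeneity and monotonicity, PN = (p₁ − p₀) / p₁.
PN = (0.0892 − 0.0283) / 0.0892 = 0.0609 / 0.0892 ≈ 0.6827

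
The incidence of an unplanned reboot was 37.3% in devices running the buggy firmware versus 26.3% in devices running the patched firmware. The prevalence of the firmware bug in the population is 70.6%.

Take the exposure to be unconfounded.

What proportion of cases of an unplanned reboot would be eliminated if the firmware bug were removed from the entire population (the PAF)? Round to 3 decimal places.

PAF ≈ 0.228

p₁ = 0.373, p₀ = 0.263.
Overall risk P(Y=1) = π·p₁ + (1−π)·p₀ = 0.706×0.373 + 0.294×0.263 = 0.34066.
Under exogeneity, PAF = [P(Y=1) − p₀] / P(Y=1).
PAF = (0.34066 − 0.263) / 0.34066 ≈ 0.2280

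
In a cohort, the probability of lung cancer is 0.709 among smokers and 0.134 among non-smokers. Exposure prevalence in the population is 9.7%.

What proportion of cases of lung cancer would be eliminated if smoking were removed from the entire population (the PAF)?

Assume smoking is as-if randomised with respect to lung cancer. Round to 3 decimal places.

Let p₁ = 0.709, p₀ = 0.134.
Overall risk P(Y=1) = π·p₁ + (1−π)·p₀ = 0.097×0.709 + 0.903×0.134 = 0.18977.
Under exogeneity, PAF = [P(Y=1) − p₀] / P(Y=1).
PAF = (0.18977 − 0.134) / 0.18977 ≈ 0.2939

PAF ≈ 0.294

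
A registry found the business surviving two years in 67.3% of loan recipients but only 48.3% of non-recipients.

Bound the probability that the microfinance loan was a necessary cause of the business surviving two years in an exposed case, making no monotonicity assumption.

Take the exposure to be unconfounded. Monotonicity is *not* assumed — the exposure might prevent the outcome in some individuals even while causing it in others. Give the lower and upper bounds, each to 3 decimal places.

0.282 ≤ PN ≤ 0.768

p₁ = 0.673, p₀ = 0.483.
Under exogeneity alone the bounds on PN are max{0,(p₁−p₀)/p₁} ≤ PN ≤ min{1,(1−p₀)/p₁}.
  lower = (p₁ − p₀)/p₁ = 0.19 / 0.673 ≈ 0.2823
  upper = min{1, (1 − p₀)/p₁} = 0.517 / 0.673 ≈ 0.7682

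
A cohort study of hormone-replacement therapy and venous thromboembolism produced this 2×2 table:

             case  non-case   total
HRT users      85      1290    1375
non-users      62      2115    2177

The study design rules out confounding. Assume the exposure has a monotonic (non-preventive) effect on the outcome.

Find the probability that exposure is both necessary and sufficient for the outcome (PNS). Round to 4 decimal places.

p₁ = P(outcome | exposed) = 85/1375 = 0.061818
p₀ = P(outcome | unexposed) = 62/2177 = 0.02848
Under exogeneity and monotonicity, PNS = p₁ − p₀.
PNS = 0.061818 − 0.02848 = 0.033339

PNS ≈ 0.0333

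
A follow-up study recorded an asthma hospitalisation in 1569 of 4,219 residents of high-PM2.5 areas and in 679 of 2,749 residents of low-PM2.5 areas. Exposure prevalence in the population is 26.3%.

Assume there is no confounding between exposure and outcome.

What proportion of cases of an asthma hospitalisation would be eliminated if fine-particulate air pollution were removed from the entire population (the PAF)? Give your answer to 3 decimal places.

p₁ = P(outcome | exposed) = 1569/4219 = 0.37189
p₀ = P(outcome | unexposed) = 679/2749 = 0.247
Overall risk P(Y=1) = π·p₁ + (1−π)·p₀ = 0.263×0.37189 + 0.737×0.247 = 0.27985.
Under exogeneity, PAF = [P(Y=1) − p₀] / P(Y=1).
PAF = (0.27985 − 0.247) / 0.27985 ≈ 0.1174

PAF ≈ 0.117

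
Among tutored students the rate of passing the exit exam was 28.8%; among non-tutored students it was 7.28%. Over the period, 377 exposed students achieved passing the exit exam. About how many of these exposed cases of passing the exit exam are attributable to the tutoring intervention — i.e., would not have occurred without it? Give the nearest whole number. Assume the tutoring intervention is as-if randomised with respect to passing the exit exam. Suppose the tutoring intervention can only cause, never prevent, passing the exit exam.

p₁ = 0.288, p₀ = 0.0728.
PN = (p₁ − p₀)/p₁ = (0.288 − 0.0728) / 0.288 ≈ 0.74722.
Attributable cases ≈ PN × (exposed cases) = 0.74722 × 377 ≈ 281.70.

about 282 cases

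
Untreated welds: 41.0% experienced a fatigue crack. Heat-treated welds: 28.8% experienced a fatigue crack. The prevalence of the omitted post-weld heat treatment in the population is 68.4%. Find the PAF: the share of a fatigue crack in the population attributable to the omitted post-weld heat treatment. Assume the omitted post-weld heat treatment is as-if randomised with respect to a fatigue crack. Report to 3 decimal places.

p₁ = 0.41, p₀ = 0.288.
Overall risk P(Y=1) = π·p₁ + (1−π)·p₀ = 0.684×0.41 + 0.316×0.288 = 0.37145.
Under exogeneity, PAF = [P(Y=1) − p₀] / P(Y=1).
PAF = (0.37145 − 0.288) / 0.37145 ≈ 0.2247

PAF ≈ 0.225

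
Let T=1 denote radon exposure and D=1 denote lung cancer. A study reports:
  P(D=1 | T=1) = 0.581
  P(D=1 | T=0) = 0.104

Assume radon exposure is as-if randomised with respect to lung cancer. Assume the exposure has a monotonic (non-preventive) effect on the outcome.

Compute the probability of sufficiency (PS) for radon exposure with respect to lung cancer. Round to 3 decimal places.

Let p₁ = 0.581, p₀ = 0.104.
Under exogeneity and monotonicity, PS = (p₁ − p₀) / (1 − p₀).
PS = (0.581 − 0.104) / (1 − 0.104) = 0.477 / 0.896 ≈ 0.5324

PS ≈ 0.532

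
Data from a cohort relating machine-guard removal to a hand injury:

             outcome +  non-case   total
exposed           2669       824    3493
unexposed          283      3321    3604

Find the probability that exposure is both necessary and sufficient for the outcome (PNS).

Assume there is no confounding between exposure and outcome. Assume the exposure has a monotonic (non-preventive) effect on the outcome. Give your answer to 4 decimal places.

PNS ≈ 0.6856

p₁ = P(outcome | exposed) = 2669/3493 = 0.7641
p₀ = P(outcome | unexposed) = 283/3604 = 0.078524
Under exogeneity and monotonicity, PNS = p₁ − p₀.
PNS = 0.7641 − 0.078524 = 0.68558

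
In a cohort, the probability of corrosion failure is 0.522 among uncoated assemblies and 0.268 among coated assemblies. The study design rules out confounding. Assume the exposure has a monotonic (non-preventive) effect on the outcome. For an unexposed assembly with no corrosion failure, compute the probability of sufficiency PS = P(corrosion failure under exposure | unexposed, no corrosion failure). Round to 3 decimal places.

Let p₁ = 0.522, p₀ = 0.268.
Under exogeneity and monotonicity, PS = (p₁ − p₀) / (1 − p₀).
PS = (0.522 − 0.268) / (1 − 0.268) = 0.254 / 0.732 ≈ 0.3470

PS ≈ 0.347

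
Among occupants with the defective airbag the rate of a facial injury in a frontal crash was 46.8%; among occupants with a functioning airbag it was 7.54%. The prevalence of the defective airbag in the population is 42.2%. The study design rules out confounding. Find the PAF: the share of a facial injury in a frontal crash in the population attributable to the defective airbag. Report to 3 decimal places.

PAF ≈ 0.687

p₁ = 0.468, p₀ = 0.0754.
Overall risk P(Y=1) = π·p₁ + (1−π)·p₀ = 0.422×0.468 + 0.578×0.0754 = 0.24108.
Under exogeneity, PAF = [P(Y=1) − p₀] / P(Y=1).
PAF = (0.24108 − 0.0754) / 0.24108 ≈ 0.6872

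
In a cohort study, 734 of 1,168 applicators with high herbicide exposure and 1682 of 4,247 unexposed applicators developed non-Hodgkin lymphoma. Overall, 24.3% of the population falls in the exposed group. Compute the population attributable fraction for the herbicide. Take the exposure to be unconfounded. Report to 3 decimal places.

p₁ = P(outcome | exposed) = 734/1168 = 0.62842
p₀ = P(outcome | unexposed) = 1682/4247 = 0.39604
Overall risk P(Y=1) = π·p₁ + (1−π)·p₀ = 0.243×0.62842 + 0.757×0.39604 = 0.45251.
Under exogeneity, PAF = [P(Y=1) − p₀] / P(Y=1).
PAF = (0.45251 − 0.39604) / 0.45251 ≈ 0.1248

PAF ≈ 0.125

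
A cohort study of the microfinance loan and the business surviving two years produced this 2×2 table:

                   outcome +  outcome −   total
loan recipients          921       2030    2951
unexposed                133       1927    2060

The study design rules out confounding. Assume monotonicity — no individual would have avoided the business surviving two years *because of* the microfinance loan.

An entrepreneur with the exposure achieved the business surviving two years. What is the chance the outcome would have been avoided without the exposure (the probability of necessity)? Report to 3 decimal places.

PN ≈ 0.793

p₁ = P(outcome | exposed) = 921/2951 = 0.3121
p₀ = P(outcome | unexposed) = 133/2060 = 0.064563
Under exogeneity and monotonicity, PN = (p₁ − p₀) / p₁.
PN = (0.3121 − 0.064563) / 0.3121 = 0.24753 / 0.3121 ≈ 0.7931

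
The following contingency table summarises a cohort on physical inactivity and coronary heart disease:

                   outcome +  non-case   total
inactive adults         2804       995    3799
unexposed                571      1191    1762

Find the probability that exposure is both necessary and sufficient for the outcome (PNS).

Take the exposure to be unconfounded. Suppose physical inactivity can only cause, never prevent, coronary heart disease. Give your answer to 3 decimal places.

PNS ≈ 0.414

p₁ = P(outcome | exposed) = 2804/3799 = 0.73809
p₀ = P(outcome | unexposed) = 571/1762 = 0.32406
Under exogeneity and monotonicity, PNS = p₁ − p₀.
PNS = 0.73809 − 0.32406 = 0.41403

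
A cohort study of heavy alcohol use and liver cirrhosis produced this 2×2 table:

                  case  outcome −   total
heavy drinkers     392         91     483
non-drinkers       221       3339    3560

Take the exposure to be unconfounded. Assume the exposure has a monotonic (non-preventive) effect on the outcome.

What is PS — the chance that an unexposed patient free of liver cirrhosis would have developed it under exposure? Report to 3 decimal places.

PS ≈ 0.799

p₁ = P(outcome | exposed) = 392/483 = 0.81159
p₀ = P(outcome | unexposed) = 221/3560 = 0.062079
Under exogeneity and monotonicity, PS = (p₁ − p₀)/(1 − p₀).
PS = (0.81159 − 0.062079) / 0.93792 ≈ 0.7991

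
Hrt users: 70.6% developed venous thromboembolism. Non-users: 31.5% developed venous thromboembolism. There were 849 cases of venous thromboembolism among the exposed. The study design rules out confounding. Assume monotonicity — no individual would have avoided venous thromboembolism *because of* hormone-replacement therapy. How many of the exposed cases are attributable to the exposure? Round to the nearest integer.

about 470 cases

p₁ = 0.706, p₀ = 0.315.
PN = (p₁ − p₀)/p₁ = (0.706 − 0.315) / 0.706 ≈ 0.55382.
Attributable cases ≈ PN × (exposed cases) = 0.55382 × 849 ≈ 470.20.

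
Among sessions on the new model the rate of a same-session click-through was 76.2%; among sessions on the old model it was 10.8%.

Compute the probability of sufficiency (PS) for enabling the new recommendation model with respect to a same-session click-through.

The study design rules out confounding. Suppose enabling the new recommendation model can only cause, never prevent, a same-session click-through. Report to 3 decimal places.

p₁ = 0.762, p₀ = 0.108.
Under exogeneity and monotonicity, PS = (p₁ − p₀) / (1 − p₀).
PS = (0.762 − 0.108) / (1 − 0.108) = 0.654 / 0.892 ≈ 0.7332

PS ≈ 0.733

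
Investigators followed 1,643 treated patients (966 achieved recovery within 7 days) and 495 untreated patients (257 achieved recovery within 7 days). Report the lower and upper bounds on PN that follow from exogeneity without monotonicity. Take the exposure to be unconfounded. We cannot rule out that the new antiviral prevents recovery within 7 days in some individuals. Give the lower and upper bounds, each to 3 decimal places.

0.117 ≤ PN ≤ 0.818

p₁ = P(outcome | exposed) = 966/1643 = 0.58795
p₀ = P(outcome | unexposed) = 257/495 = 0.51919
Under exogeneity alone the bounds on PN are max{0,(p₁−p₀)/p₁} ≤ PN ≤ min{1,(1−p₀)/p₁}.
  lower = (p₁ − p₀)/p₁ = 0.068757 / 0.58795 ≈ 0.1169
  upper = min{1, (1 − p₀)/p₁} = 0.48081 / 0.58795 ≈ 0.8178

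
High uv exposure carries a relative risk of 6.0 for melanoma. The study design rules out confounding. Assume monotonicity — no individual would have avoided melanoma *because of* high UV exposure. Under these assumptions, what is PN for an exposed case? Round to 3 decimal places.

Under exogeneity and monotonicity, PN = (RR − 1) / RR = 1 − 1/RR.
PN = (6.0 − 1) / 6.0 = 5 / 6.0 ≈ 0.8333

PN ≈ 0.833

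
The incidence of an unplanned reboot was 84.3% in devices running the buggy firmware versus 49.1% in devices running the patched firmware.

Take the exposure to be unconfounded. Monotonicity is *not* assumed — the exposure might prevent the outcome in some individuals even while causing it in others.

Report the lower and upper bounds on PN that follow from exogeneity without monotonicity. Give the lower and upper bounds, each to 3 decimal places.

0.418 ≤ PN ≤ 0.604

p₁ = 0.843, p₀ = 0.491.
Under exogeneity alone the bounds on PN are max{0,(p₁−p₀)/p₁} ≤ PN ≤ min{1,(1−p₀)/p₁}.
  lower = (p₁ − p₀)/p₁ = 0.352 / 0.843 ≈ 0.4176
  upper = min{1, (1 − p₀)/p₁} = 0.509 / 0.843 ≈ 0.6038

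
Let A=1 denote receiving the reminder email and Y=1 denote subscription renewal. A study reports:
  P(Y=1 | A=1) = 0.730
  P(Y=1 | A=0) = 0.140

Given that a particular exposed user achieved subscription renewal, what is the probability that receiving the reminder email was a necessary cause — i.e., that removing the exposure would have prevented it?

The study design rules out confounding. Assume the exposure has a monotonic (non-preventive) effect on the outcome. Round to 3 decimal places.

PN ≈ 0.808

Let p₁ = 0.73, p₀ = 0.14.
Under exogeneity and monotonicity, PN = (p₁ − p₀) / p₁.
PN = (0.73 − 0.14) / 0.73 = 0.59 / 0.73 ≈ 0.8082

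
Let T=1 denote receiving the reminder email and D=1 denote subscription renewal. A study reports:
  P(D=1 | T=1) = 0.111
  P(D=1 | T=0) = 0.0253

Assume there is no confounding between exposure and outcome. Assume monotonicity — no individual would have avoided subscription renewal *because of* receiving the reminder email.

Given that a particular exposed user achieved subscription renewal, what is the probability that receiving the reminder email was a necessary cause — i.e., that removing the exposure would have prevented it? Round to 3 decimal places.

PN ≈ 0.772

Let p₁ = 0.111, p₀ = 0.0253.
Under exogeneity and monotonicity, PN = (p₁ − p₀) / p₁.
PN = (0.111 − 0.0253) / 0.111 = 0.0857 / 0.111 ≈ 0.7721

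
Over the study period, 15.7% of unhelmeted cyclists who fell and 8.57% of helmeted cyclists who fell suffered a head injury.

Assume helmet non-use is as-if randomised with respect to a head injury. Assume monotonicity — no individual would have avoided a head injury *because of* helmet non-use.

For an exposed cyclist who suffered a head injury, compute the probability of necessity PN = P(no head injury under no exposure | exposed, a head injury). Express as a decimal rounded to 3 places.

p₁ = 0.157, p₀ = 0.0857.
Under exogeneity and monotonicity, PN = (p₁ − p₀) / p₁.
PN = (0.157 − 0.0857) / 0.157 = 0.0713 / 0.157 ≈ 0.4541

PN ≈ 0.454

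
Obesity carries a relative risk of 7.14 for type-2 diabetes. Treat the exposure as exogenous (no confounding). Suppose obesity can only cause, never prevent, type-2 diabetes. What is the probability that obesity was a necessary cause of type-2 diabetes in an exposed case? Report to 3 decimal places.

PN ≈ 0.860

Under exogeneity and monotonicity, PN = (RR − 1) / RR = 1 − 1/RR.
PN = (7.14 − 1) / 7.14 = 6.14 / 7.14 ≈ 0.8599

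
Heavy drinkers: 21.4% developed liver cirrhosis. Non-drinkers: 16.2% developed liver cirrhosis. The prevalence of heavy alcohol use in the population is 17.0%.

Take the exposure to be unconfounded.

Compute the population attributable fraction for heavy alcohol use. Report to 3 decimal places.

PAF ≈ 0.052

p₁ = 0.214, p₀ = 0.162.
Overall risk P(Y=1) = π·p₁ + (1−π)·p₀ = 0.17×0.214 + 0.83×0.162 = 0.17084.
Under exogeneity, PAF = [P(Y=1) − p₀] / P(Y=1).
PAF = (0.17084 − 0.162) / 0.17084 ≈ 0.0517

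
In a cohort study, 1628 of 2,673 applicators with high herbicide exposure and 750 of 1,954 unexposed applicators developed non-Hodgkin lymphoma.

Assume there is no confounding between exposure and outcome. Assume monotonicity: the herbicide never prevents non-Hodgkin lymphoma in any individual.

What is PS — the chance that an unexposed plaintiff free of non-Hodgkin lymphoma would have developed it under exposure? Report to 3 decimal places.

p₁ = P(outcome | exposed) = 1628/2673 = 0.60905
p₀ = P(outcome | unexposed) = 750/1954 = 0.38383
Under exogeneity and monotonicity, PS = (p₁ − p₀) / (1 − p₀).
PS = (0.60905 − 0.38383) / (1 − 0.38383) = 0.22523 / 0.61617 ≈ 0.3655

PS ≈ 0.366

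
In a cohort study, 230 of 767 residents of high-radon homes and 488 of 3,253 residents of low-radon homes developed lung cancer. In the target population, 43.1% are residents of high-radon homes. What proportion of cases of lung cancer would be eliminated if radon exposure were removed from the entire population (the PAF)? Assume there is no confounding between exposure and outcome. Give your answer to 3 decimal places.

p₁ = P(outcome | exposed) = 230/767 = 0.29987
p₀ = P(outcome | unexposed) = 488/3253 = 0.15002
Overall risk P(Y=1) = π·p₁ + (1−π)·p₀ = 0.431×0.29987 + 0.569×0.15002 = 0.2146.
Under exogeneity, PAF = [P(Y=1) − p₀] / P(Y=1).
PAF = (0.2146 − 0.15002) / 0.2146 ≈ 0.3010

PAF ≈ 0.301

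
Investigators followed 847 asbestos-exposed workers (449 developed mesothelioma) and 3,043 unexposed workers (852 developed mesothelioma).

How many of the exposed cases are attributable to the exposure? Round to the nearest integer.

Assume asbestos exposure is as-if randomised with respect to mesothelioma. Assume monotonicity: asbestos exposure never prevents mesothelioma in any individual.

p₁ = P(outcome | exposed) = 449/847 = 0.53011
p₀ = P(outcome | unexposed) = 852/3043 = 0.27999
PN = (p₁ − p₀)/p₁ = (0.53011 − 0.27999) / 0.53011 ≈ 0.47183.
Attributable cases ≈ PN × (exposed cases) = 0.47183 × 449 ≈ 211.85.

about 212 cases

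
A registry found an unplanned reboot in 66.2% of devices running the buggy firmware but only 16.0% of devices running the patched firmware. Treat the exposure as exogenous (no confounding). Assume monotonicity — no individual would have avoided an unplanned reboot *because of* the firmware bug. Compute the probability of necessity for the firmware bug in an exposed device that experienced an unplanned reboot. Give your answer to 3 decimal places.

p₁ = 0.662, p₀ = 0.16.
Under exogeneity and monotonicity, PN = (p₁ − p₀) / p₁.
PN = (0.662 − 0.16) / 0.662 = 0.502 / 0.662 ≈ 0.7583

PN ≈ 0.758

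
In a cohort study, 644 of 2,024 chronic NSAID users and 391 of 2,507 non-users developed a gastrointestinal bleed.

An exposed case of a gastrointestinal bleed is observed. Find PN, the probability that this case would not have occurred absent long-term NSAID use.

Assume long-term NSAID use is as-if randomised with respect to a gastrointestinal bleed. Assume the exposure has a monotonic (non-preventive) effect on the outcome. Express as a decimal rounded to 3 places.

p₁ = P(outcome | exposed) = 644/2024 = 0.31818
p₀ = P(outcome | unexposed) = 391/2507 = 0.15596
Under exogeneity and monotonicity, PN = (p₁ − p₀) / p₁.
PN = (0.31818 − 0.15596) / 0.31818 = 0.16222 / 0.31818 ≈ 0.5098

PN ≈ 0.510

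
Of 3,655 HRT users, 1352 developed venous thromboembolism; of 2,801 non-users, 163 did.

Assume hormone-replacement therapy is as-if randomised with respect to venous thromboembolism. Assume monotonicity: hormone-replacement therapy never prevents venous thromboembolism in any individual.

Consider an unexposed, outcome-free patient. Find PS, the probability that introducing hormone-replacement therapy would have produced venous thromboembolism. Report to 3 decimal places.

p₁ = P(outcome | exposed) = 1352/3655 = 0.3699
p₀ = P(outcome | unexposed) = 163/2801 = 0.058194
Under exogeneity and monotonicity, PS = (p₁ − p₀) / (1 − p₀).
PS = (0.3699 − 0.058194) / (1 − 0.058194) = 0.31171 / 0.94181 ≈ 0.3310

PS ≈ 0.331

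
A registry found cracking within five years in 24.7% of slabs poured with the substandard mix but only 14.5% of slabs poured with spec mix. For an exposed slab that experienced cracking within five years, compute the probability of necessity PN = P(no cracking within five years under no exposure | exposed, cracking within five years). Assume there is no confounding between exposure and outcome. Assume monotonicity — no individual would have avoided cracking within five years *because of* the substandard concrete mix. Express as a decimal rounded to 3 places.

PN ≈ 0.413

p₁ = 0.247, p₀ = 0.145.
Under exogeneity and monotonicity, PN = (p₁ − p₀) / p₁.
PN = (0.247 − 0.145) / 0.247 = 0.102 / 0.247 ≈ 0.4130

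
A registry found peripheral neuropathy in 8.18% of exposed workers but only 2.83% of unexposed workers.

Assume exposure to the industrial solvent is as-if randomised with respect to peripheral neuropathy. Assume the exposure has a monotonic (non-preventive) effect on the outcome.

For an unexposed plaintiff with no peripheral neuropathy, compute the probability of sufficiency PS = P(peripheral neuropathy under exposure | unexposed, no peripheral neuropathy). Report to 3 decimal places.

PS ≈ 0.055

p₁ = 0.0818, p₀ = 0.0283.
Under exogeneity and monotonicity, PS = (p₁ − p₀) / (1 − p₀).
PS = (0.0818 − 0.0283) / (1 − 0.0283) = 0.0535 / 0.9717 ≈ 0.0551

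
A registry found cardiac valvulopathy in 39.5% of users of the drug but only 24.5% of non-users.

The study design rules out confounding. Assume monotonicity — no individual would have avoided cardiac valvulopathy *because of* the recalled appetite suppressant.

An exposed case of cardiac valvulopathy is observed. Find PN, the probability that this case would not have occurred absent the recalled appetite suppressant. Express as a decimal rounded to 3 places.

p₁ = 0.395, p₀ = 0.245.
Under exogeneity and monotonicity, PN = (p₁ − p₀) / p₁.
PN = (0.395 − 0.245) / 0.395 = 0.15 / 0.395 ≈ 0.3797

PN ≈ 0.380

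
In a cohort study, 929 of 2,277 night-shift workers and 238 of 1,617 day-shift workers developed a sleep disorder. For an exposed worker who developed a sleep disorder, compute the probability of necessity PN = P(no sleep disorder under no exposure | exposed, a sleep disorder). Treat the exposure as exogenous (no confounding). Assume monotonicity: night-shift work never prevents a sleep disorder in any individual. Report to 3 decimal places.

PN ≈ 0.639

p₁ = P(outcome | exposed) = 929/2277 = 0.40799
p₀ = P(outcome | unexposed) = 238/1617 = 0.14719
Under exogeneity and monotonicity, PN = (p₁ − p₀) / p₁.
PN = (0.40799 − 0.14719) / 0.40799 = 0.26081 / 0.40799 ≈ 0.6392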